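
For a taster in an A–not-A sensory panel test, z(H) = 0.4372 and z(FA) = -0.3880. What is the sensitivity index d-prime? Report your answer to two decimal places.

d-prime = 0.83

d' = z(H) − z(FA) = 0.4372 − (-0.3880) = 0.8252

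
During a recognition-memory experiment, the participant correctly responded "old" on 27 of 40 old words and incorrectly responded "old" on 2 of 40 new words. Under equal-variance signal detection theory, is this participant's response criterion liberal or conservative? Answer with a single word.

conservative

z(H) = 0.454, z(FA) = -1.645
c = −½·(z(H) + z(FA)) = 0.5955
c > 0 → conservative criterion (biased toward responding “no”).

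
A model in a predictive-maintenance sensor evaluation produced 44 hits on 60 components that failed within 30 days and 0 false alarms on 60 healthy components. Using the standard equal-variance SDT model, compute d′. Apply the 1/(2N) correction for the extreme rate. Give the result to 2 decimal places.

d′ = 3.02

The false-alarm rate is 0/60 = 0, so apply the 1/(2N) correction: FA → 1/(2·60) = 0.00833.
z(H) = z(0.73333) = 0.623
z(FA) = z(0.00833) = -2.394
d' = 0.623 − (-2.394) = 3.017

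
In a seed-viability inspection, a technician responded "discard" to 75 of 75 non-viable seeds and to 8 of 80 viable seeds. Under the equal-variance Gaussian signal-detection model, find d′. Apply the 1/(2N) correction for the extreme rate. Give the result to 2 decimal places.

The hit rate is 75/75 = 1, so apply the 1/(2N) correction: H → 1 − 1/(2·75) = 0.99333.
z(H) = z(0.99333) = 2.475
z(FA) = z(0.10000) = -1.282
d' = 2.475 − (-1.282) = 3.757

d′ = 3.76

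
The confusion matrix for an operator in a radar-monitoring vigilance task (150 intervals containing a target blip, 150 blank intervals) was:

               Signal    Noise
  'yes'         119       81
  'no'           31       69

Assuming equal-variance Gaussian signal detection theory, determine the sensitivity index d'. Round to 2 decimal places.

d' = 0.72

H = 119/150 = 0.7933
FA = 81/150 = 0.5400
z(H) = 0.8179
z(FA) = 0.1004
d' = z(H) − z(FA) = 0.8179 − 0.1004 = 0.7175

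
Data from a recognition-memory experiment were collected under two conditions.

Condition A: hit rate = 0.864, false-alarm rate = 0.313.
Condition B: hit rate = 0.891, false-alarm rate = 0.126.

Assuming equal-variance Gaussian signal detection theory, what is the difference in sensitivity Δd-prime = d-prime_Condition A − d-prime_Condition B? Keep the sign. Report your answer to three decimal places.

Condition A: z(0.864) = 1.0985, z(0.313) = -0.4874, d' = 1.5859
Condition B: z(0.891) = 1.2319, z(0.126) = -1.1455, d' = 2.3774
Δd' = d'_Condition A − d'_Condition B = 1.5859 − 2.3774 = -0.7915
Condition B has the higher sensitivity.

Δd-prime = -0.792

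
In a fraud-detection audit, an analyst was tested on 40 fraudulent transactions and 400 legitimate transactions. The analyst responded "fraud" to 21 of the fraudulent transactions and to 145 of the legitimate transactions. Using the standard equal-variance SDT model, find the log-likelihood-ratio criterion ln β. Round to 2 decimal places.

H = 21/40 = 0.5250
FA = 145/400 = 0.3625
Φ⁻¹(H) = Φ⁻¹(0.5250) = 0.063
Φ⁻¹(FA) = Φ⁻¹(0.3625) = -0.352
ln β = −½·[z(H)² − z(FA)²] = −0.5 × (0.004 − 0.124) = 0.060

ln β = 0.06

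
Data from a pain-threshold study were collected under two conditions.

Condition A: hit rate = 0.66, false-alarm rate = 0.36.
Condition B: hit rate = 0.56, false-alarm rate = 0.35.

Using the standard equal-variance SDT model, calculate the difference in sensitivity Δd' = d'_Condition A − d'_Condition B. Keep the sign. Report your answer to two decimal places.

Δd' = 0.23

Condition A: z(0.66) = 0.412, z(0.36) = -0.358, d' = 0.770
Condition B: z(0.56) = 0.151, z(0.35) = -0.385, d' = 0.536
Δd' = d'_Condition A − d'_Condition B = 0.770 − 0.536 = 0.234
Condition A has the higher sensitivity.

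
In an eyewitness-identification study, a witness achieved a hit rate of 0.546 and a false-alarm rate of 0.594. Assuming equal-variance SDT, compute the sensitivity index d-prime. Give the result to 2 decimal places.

z(H) = z(0.546) = 0.1156
z(FA) = z(0.594) = 0.2378
d' = z(H) − z(FA) = 0.1156 − 0.2378 = -0.1222

d-prime = -0.12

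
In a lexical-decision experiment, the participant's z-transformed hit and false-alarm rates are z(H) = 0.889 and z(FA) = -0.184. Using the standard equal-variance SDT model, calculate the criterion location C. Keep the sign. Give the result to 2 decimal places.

C = -0.35

c = −½·[z(H) + z(FA)] = −½·(0.889 + (-0.184)) = -0.3525
c < 0: the participant has a liberal response bias.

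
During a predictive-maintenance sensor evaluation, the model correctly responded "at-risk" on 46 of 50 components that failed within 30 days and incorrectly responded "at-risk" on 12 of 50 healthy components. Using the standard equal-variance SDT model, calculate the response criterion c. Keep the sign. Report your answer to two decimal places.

H = 46/50 = 0.9200
FA = 12/50 = 0.2400
Φ⁻¹(H) = Φ⁻¹(0.9200) = 1.4051
Φ⁻¹(FA) = Φ⁻¹(0.2400) = -0.7063
c = −½·[z(H) + z(FA)] = −0.5 × (1.4051 + (-0.7063)) = -0.3494

c = -0.35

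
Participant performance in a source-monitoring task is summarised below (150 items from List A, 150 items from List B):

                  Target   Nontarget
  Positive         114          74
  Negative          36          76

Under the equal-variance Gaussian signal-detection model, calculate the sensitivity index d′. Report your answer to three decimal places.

H = 114/150 = 0.7600
FA = 74/150 = 0.4933
z(H) = z(0.7600) = 0.7063
z(FA) = z(0.4933) = -0.0168
d' = z(H) − z(FA) = 0.7063 − (-0.0168) = 0.7231

d′ = 0.723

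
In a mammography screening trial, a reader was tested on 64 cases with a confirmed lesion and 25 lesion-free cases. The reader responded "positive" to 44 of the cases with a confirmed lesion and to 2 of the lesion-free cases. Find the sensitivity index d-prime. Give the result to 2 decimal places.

H = 44/64 = 0.6875
FA = 2/25 = 0.0800
z(0.6875) = 0.4888, z(0.0800) = -1.4051
d' = z(H) − z(FA) = 0.4888 − (-1.4051) = 1.8939

d-prime = 1.89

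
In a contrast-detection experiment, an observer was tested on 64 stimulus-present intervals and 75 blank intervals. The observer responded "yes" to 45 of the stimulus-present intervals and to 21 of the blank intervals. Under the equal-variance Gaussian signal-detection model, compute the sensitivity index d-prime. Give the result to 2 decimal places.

H = 45/64 = 0.7031
FA = 21/75 = 0.2800
z(H) = z(0.7031) = 0.5333
z(FA) = z(0.2800) = -0.5828
d' = z(H) − z(FA) = 0.5333 − (-0.5828) = 1.1161

d-prime = 1.12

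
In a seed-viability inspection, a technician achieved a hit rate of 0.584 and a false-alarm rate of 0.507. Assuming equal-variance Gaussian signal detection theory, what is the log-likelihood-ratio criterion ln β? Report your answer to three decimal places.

Φ⁻¹(H) = 0.2121
Φ⁻¹(FA) = 0.0175
ln β = −½·[z(H)² − z(FA)²] = −0.5 × (0.0450 − 0.0003) = -0.02235

ln β = -0.022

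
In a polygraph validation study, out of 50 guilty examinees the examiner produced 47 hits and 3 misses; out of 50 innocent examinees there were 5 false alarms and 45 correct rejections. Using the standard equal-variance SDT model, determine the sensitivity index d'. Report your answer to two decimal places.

d' = 2.84

H = 47/50 = 0.9400
FA = 5/50 = 0.1000
z(H) = z(0.9400) = 1.5548
z(FA) = z(0.1000) = -1.2816
d' = z(H) − z(FA) = 1.5548 − (-1.2816) = 2.8364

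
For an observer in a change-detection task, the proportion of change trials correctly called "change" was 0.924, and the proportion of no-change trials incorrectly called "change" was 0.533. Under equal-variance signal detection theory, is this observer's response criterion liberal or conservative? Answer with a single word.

z(H) = 1.433, z(FA) = 0.083
c = −½·(z(H) + z(FA)) = -0.758
c < 0 → liberal criterion (biased toward responding “yes”).

liberal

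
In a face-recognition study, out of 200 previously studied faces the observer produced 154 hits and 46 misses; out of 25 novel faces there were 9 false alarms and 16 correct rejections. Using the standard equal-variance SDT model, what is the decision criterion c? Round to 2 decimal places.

H = 154/200 = 0.7700
FA = 9/25 = 0.3600
z(0.7700) = 0.7388, z(0.3600) = -0.3585
c = −½·[z(H) + z(FA)] = −0.5 × (0.7388 + (-0.3585)) = -0.19015
c < 0: the observer has a liberal response bias.

c = -0.19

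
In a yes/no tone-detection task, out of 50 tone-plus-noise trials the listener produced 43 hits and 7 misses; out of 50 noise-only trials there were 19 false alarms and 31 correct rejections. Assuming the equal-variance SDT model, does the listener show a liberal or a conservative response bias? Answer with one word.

z(H) = 1.080, z(FA) = -0.305
c = −½·(z(H) + z(FA)) = -0.3875
c < 0 → liberal criterion (biased toward responding “yes”).

liberal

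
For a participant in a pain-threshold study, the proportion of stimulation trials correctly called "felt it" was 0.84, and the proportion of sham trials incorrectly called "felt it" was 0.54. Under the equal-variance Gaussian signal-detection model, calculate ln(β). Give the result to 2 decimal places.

Φ⁻¹(H) = 0.994
Φ⁻¹(FA) = 0.100
ln β = −½·[z(H)² − z(FA)²] = −0.5 × (0.988 − 0.010) = -0.489

ln β = -0.49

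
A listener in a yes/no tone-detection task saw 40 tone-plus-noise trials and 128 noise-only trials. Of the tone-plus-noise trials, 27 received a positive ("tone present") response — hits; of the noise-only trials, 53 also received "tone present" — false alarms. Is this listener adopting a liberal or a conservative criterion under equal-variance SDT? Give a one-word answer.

z(H) = 0.454, z(FA) = -0.217
c = −½·(z(H) + z(FA)) = -0.1185
c < 0 → liberal criterion (biased toward responding “yes”).

liberal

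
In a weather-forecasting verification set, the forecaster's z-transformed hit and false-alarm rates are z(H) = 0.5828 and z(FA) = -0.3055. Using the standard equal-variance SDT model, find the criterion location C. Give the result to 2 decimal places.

c = −½·[z(H) + z(FA)] = −½·(0.5828 + (-0.3055)) = -0.13865
c < 0: the forecaster has a liberal response bias.

C = -0.14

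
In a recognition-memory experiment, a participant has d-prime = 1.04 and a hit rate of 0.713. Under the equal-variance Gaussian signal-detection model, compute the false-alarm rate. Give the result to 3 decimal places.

false-alarm rate = 0.316

z(hit rate) = z(0.713) = 0.5622
z(FA) = z(H) − d' = 0.5622 − 1.04 = -0.4778
false-alarm rate = Φ(-0.4778) = 0.3164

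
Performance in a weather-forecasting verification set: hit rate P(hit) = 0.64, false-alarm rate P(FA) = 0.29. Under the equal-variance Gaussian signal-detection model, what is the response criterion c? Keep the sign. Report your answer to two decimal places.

c = 0.10

z(0.64) = 0.3585, z(0.29) = -0.5534
c = −½·[z(H) + z(FA)] = −0.5 × (0.3585 + (-0.5534)) = 0.09745
c > 0: the forecaster has a conservative response bias.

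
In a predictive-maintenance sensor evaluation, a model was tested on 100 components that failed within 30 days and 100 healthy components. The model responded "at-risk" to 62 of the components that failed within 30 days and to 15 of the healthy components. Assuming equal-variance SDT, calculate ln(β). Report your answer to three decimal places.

H = 62/100 = 0.6200
FA = 15/100 = 0.1500
z(H) = 0.3055
z(FA) = -1.0364
ln β = −½·[z(H)² − z(FA)²] = −0.5 × (0.0933 − 1.0741) = 0.4904

ln β = 0.490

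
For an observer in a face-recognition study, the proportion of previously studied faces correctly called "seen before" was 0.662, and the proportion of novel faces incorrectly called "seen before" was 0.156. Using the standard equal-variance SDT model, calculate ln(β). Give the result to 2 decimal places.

ln β = 0.42

z(H) = z(0.662) = 0.418
z(FA) = z(0.156) = -1.011
ln β = −½·[z(H)² − z(FA)²] = −0.5 × (0.175 − 1.022) = 0.4235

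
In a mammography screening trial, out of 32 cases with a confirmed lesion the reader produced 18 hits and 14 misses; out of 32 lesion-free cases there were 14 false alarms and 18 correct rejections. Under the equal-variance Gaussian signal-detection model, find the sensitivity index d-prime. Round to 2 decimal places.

H = 18/32 = 0.5625
FA = 14/32 = 0.4375
Φ⁻¹(H) = Φ⁻¹(0.5625) = 0.157
Φ⁻¹(FA) = Φ⁻¹(0.4375) = -0.157
d' = z(H) − z(FA) = 0.157 − (-0.157) = 0.314

d-prime = 0.31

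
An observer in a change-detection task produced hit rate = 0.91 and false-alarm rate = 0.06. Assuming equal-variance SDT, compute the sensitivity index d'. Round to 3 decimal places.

z(0.91) = 1.3408, z(0.06) = -1.5548
d' = z(H) − z(FA) = 1.3408 − (-1.5548) = 2.8956

d' = 2.896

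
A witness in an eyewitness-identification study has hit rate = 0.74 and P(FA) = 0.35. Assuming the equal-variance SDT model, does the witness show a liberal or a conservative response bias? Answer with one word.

liberal

z(H) = 0.643, z(FA) = -0.385
c = −½·(z(H) + z(FA)) = -0.129
c < 0 → liberal criterion (biased toward responding “yes”).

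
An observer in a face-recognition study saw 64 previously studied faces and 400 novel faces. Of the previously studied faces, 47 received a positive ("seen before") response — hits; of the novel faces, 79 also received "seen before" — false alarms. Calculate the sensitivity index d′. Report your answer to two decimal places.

H = 47/64 = 0.7344
FA = 79/400 = 0.1975
z(H) = 0.626
z(FA) = -0.851
d' = z(H) − z(FA) = 0.626 − (-0.851) = 1.477

d′ = 1.48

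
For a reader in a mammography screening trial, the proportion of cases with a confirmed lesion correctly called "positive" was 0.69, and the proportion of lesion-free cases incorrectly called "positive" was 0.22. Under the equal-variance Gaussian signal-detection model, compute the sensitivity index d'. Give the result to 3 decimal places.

z(H) = 0.4959
z(FA) = -0.7722
d' = z(H) − z(FA) = 0.4959 − (-0.7722) = 1.2681

d' = 1.268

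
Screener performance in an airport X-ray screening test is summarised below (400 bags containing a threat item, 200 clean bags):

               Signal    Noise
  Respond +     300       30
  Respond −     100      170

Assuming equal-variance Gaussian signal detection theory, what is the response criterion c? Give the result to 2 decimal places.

c = 0.18

H = 300/400 = 0.7500
FA = 30/200 = 0.1500
z(H) = 0.674
z(FA) = -1.036
c = −½·[z(H) + z(FA)] = −0.5 × (0.674 + (-1.036)) = 0.181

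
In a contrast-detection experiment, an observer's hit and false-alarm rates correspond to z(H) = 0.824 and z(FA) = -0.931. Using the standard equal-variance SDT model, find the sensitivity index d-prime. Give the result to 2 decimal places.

d' = z(H) − z(FA) = 0.824 − (-0.931) = 1.755

d-prime = 1.76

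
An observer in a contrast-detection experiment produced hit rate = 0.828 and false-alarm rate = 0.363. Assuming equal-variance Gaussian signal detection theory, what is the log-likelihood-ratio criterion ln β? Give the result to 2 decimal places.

ln β = -0.39

z(H) = 0.946
z(FA) = -0.350
ln β = −½·[z(H)² − z(FA)²] = −0.5 × (0.895 − 0.123) = -0.386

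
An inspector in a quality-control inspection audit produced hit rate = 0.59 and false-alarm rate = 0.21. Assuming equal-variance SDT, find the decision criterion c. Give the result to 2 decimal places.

z(0.59) = 0.2275, z(0.21) = -0.8064
c = −½·[z(H) + z(FA)] = −0.5 × (0.2275 + (-0.8064)) = 0.28945
c > 0: the inspector has a conservative response bias.

c = 0.29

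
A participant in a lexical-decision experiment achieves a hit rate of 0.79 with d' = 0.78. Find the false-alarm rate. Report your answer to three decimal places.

z(hit rate) = z(0.79) = 0.8064
z(FA) = z(H) − d' = 0.8064 − 0.78 = 0.0264
false-alarm rate = Φ(0.0264) = 0.5105

false-alarm rate = 0.511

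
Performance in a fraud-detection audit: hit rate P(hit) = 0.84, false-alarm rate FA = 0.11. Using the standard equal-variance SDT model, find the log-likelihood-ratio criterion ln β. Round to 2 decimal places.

ln β = 0.26

z(H) = z(0.84) = 0.994
z(FA) = z(0.11) = -1.227
ln β = −½·[z(H)² − z(FA)²] = −0.5 × (0.988 − 1.506) = 0.259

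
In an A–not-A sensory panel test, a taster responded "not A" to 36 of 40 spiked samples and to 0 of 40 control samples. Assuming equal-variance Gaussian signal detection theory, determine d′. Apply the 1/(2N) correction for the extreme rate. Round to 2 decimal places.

The false-alarm rate is 0/40 = 0, so apply the 1/(2N) correction: FA → 1/(2·40) = 0.01250.
z(H) = z(0.90000) = 1.282
z(FA) = z(0.01250) = -2.241
d' = 1.282 − (-2.241) = 3.523

d′ = 3.52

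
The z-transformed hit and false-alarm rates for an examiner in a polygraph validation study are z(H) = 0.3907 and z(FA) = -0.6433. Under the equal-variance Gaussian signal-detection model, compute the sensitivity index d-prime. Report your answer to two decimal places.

d-prime = 1.03

d' = z(H) − z(FA) = 0.3907 − (-0.6433) = 1.0340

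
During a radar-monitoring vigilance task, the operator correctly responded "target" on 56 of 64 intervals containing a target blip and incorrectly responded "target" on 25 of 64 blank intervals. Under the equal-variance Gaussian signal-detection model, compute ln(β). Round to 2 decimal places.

H = 56/64 = 0.8750
FA = 25/64 = 0.3906
z(H) = z(0.8750) = 1.150
z(FA) = z(0.3906) = -0.278
ln β = −½·[z(H)² − z(FA)²] = −0.5 × (1.323 − 0.077) = -0.623

ln β = -0.62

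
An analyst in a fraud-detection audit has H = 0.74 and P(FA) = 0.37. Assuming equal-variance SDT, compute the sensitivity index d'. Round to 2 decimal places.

Φ⁻¹(H) = Φ⁻¹(0.74) = 0.6433
Φ⁻¹(FA) = Φ⁻¹(0.37) = -0.3319
d' = z(H) − z(FA) = 0.6433 − (-0.3319) = 0.9752

d' = 0.98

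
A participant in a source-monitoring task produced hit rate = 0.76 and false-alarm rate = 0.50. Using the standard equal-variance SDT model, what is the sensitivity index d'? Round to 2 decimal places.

d' = 0.71

z(H) = z(0.76) = 0.7063
z(FA) = z(0.50) = 0.0000
d' = z(H) − z(FA) = 0.7063 − 0.0000 = 0.7063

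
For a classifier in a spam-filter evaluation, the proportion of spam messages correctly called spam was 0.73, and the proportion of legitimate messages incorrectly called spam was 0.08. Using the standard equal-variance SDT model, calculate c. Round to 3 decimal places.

c = 0.396

z(H) = z(0.73) = 0.6128
z(FA) = z(0.08) = -1.4051
c = −½·[z(H) + z(FA)] = −0.5 × (0.6128 + (-1.4051)) = 0.39615
c > 0: the classifier has a conservative response bias.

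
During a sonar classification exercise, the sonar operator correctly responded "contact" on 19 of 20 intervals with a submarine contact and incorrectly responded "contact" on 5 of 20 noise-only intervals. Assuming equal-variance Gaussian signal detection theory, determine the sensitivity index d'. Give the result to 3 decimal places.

H = 19/20 = 0.9500
FA = 5/20 = 0.2500
z(H) = z(0.9500) = 1.6449
z(FA) = z(0.2500) = -0.6745
d' = z(H) − z(FA) = 1.6449 − (-0.6745) = 2.3194

d' = 2.319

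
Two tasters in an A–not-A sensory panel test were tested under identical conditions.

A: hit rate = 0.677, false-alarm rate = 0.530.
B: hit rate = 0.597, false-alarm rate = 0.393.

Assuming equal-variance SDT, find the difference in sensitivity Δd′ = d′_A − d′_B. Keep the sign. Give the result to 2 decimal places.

Δd′ = -0.13

A: z(0.677) = 0.459, z(0.530) = 0.075, d' = 0.384
B: z(0.597) = 0.246, z(0.393) = -0.272, d' = 0.518
Δd' = d'_A − d'_B = 0.384 − 0.518 = -0.134
B has the higher sensitivity.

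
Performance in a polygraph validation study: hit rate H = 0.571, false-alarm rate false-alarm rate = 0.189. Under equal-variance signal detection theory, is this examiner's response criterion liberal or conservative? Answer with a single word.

z(H) = 0.179, z(FA) = -0.882
c = −½·(z(H) + z(FA)) = 0.3515
c > 0 → conservative criterion (biased toward responding “no”).

conservative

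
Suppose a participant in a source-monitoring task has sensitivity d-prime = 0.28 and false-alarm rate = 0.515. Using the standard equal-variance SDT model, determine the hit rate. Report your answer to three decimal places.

z(false-alarm rate) = z(0.515) = 0.0376
z(H) = z(FA) + d' = 0.0376 + 0.28 = 0.3176
hit rate = Φ(0.3176) = 0.6246

hit rate = 0.625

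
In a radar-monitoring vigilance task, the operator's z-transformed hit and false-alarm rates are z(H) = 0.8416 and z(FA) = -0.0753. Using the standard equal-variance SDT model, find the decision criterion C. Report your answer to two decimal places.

C = -0.38

c = −½·[z(H) + z(FA)] = −½·(0.8416 + (-0.0753)) = -0.38315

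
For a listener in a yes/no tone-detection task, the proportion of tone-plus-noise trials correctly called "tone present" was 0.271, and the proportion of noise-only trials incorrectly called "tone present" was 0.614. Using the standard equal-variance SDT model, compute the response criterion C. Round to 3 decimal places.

z(H) = z(0.271) = -0.6098
z(FA) = z(0.614) = 0.2898
c = −½·[z(H) + z(FA)] = −0.5 × (-0.6098 + 0.2898) = 0.1600

C = 0.160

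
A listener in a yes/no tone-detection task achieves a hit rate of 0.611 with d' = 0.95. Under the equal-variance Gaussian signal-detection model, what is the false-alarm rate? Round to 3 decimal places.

false-alarm rate = 0.252

z(hit rate) = z(0.611) = 0.2819
z(FA) = z(H) − d' = 0.2819 − 0.95 = -0.6681
false-alarm rate = Φ(-0.6681) = 0.2520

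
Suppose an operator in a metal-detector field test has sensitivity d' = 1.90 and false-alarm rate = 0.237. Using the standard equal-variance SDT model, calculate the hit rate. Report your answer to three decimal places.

z(false-alarm rate) = z(0.237) = -0.7160
z(H) = z(FA) + d' = -0.7160 + 1.90 = 1.1840
hit rate = Φ(1.1840) = 0.8818

hit rate = 0.882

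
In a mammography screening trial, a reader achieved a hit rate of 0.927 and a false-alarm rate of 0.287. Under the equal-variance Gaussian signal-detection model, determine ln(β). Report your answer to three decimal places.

ln β = -0.899

Φ⁻¹(0.927) = 1.4538, Φ⁻¹(0.287) = -0.5622
ln β = −½·[z(H)² − z(FA)²] = −0.5 × (2.1135 − 0.3161) = -0.8987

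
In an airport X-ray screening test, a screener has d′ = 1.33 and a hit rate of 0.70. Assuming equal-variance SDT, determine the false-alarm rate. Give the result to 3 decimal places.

false-alarm rate = 0.210

z(hit rate) = z(0.70) = 0.5244
z(FA) = z(H) − d' = 0.5244 − 1.33 = -0.8056
false-alarm rate = Φ(-0.8056) = 0.2102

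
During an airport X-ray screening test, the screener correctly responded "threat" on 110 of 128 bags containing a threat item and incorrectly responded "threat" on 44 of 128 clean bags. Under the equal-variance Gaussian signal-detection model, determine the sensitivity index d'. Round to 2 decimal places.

H = 110/128 = 0.8594
FA = 44/128 = 0.3438
Φ⁻¹(H) = 1.0776
Φ⁻¹(FA) = -0.4021
d' = z(H) − z(FA) = 1.0776 − (-0.4021) = 1.4797

d' = 1.48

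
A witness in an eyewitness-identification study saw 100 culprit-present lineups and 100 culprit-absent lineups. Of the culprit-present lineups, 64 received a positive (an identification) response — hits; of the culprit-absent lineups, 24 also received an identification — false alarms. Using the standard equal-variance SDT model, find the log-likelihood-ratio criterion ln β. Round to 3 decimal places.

H = 64/100 = 0.6400
FA = 24/100 = 0.2400
z(H) = z(0.6400) = 0.3585
z(FA) = z(0.2400) = -0.7063
ln β = −½·[z(H)² − z(FA)²] = −0.5 × (0.1285 − 0.4989) = 0.1852

ln β = 0.185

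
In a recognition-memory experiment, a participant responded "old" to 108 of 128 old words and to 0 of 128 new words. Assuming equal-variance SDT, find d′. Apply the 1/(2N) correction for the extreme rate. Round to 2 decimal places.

d′ = 3.67

The false-alarm rate is 0/128 = 0, so apply the 1/(2N) correction: FA → 1/(2·128) = 0.00391.
z(H) = z(0.84375) = 1.010
z(FA) = z(0.00391) = -2.660
d' = 1.010 − (-2.660) = 3.670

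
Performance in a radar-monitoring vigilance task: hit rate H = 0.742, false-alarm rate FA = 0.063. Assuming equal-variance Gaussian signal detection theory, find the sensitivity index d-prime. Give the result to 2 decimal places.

d-prime = 2.18

z(0.742) = 0.6495, z(0.063) = -1.5301
d' = z(H) − z(FA) = 0.6495 − (-1.5301) = 2.1796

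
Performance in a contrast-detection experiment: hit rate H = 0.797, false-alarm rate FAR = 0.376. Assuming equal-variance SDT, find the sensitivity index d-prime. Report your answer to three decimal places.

z(H) = z(0.797) = 0.8310
z(FA) = z(0.376) = -0.3160
d' = z(H) − z(FA) = 0.8310 − (-0.3160) = 1.1470

d-prime = 1.147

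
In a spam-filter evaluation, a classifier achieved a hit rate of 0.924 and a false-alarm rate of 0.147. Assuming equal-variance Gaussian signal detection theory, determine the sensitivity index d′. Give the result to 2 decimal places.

Φ⁻¹(H) = Φ⁻¹(0.924) = 1.4325
Φ⁻¹(FA) = Φ⁻¹(0.147) = -1.0494
d' = z(H) − z(FA) = 1.4325 − (-1.0494) = 2.4819

d′ = 2.48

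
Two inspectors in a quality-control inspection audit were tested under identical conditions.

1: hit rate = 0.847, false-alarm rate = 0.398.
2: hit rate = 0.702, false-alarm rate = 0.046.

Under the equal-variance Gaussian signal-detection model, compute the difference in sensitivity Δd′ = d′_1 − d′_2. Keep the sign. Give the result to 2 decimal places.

1: z(0.847) = 1.024, z(0.398) = -0.259, d' = 1.283
2: z(0.702) = 0.530, z(0.046) = -1.685, d' = 2.215
Δd' = d'_1 − d'_2 = 1.283 − 2.215 = -0.932
2 has the higher sensitivity.

Δd′ = -0.93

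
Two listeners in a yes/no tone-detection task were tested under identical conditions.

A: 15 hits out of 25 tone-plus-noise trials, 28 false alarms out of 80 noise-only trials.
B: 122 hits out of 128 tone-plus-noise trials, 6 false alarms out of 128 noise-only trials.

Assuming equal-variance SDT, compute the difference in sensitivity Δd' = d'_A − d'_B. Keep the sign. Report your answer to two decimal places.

A: z(0.6000) = 0.253, z(0.3500) = -0.385, d' = 0.638
B: z(0.9531) = 1.676, z(0.0469) = -1.676, d' = 3.352
Δd' = d'_A − d'_B = 0.638 − 3.352 = -2.714
B has the higher sensitivity.

Δd' = -2.71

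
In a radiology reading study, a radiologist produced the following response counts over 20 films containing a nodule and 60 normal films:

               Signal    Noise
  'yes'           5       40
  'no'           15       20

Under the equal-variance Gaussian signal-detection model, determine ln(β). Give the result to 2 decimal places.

ln β = -0.13

H = 5/20 = 0.2500
FA = 40/60 = 0.6667
z(H) = -0.674
z(FA) = 0.431
ln β = −½·[z(H)² − z(FA)²] = −0.5 × (0.454 − 0.186) = -0.134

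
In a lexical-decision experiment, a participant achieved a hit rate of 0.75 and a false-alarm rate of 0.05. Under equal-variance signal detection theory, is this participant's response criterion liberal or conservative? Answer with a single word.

conservative

z(H) = 0.674, z(FA) = -1.645
c = −½·(z(H) + z(FA)) = 0.4855
c > 0 → conservative criterion (biased toward responding “no”).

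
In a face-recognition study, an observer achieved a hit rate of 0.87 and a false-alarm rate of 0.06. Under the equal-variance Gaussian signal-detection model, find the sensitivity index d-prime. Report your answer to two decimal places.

d-prime = 2.68

z(H) = 1.126
z(FA) = -1.555
d' = z(H) − z(FA) = 1.126 − (-1.555) = 2.681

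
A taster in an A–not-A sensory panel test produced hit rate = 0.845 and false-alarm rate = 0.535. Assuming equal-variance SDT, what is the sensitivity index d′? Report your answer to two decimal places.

d′ = 0.93

Φ⁻¹(H) = Φ⁻¹(0.845) = 1.0152
Φ⁻¹(FA) = Φ⁻¹(0.535) = 0.0878
d' = z(H) − z(FA) = 1.0152 − 0.0878 = 0.9274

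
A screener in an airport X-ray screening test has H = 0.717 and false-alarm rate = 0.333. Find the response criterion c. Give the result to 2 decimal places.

c = -0.07

z(H) = z(0.717) = 0.574
z(FA) = z(0.333) = -0.432
c = −½·[z(H) + z(FA)] = −0.5 × (0.574 + (-0.432)) = -0.071
c < 0: the screener has a liberal response bias.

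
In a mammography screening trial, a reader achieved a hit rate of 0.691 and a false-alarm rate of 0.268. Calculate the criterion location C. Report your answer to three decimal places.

z(0.691) = 0.4987, z(0.268) = -0.6189
c = −½·[z(H) + z(FA)] = −0.5 × (0.4987 + (-0.6189)) = 0.0601

C = 0.060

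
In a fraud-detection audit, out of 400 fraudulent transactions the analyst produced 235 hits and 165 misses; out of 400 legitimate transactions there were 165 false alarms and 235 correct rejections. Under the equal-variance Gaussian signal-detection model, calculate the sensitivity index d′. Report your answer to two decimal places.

H = 235/400 = 0.5875
FA = 165/400 = 0.4125
z(0.5875) = 0.2211, z(0.4125) = -0.2211
d' = z(H) − z(FA) = 0.2211 − (-0.2211) = 0.4422

d′ = 0.44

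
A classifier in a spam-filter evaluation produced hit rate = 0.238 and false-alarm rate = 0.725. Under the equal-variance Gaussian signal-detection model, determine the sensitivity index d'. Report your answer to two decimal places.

d' = -1.31

z(H) = -0.713
z(FA) = 0.598
d' = z(H) − z(FA) = -0.713 − 0.598 = -1.311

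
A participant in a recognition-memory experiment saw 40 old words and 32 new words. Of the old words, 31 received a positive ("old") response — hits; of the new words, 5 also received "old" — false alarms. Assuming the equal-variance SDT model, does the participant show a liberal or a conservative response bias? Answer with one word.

z(H) = 0.755, z(FA) = -1.010
c = −½·(z(H) + z(FA)) = 0.1275
c > 0 → conservative criterion (biased toward responding “no”).

conservative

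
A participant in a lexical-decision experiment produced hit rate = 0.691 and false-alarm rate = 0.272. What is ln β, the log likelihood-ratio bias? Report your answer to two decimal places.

Φ⁻¹(H) = Φ⁻¹(0.691) = 0.499
Φ⁻¹(FA) = Φ⁻¹(0.272) = -0.607
ln β = −½·[z(H)² − z(FA)²] = −0.5 × (0.249 − 0.368) = 0.0595

ln β = 0.06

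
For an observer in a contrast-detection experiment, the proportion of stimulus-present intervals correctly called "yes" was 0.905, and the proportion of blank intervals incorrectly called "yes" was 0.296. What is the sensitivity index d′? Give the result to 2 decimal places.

z(H) = 1.311
z(FA) = -0.536
d' = z(H) − z(FA) = 1.311 − (-0.536) = 1.847

d′ = 1.85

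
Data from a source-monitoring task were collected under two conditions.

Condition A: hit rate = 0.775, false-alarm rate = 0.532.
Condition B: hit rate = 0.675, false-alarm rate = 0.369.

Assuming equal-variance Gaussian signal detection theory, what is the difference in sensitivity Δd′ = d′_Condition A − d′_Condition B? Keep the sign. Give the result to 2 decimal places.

Δd′ = -0.11

Condition A: z(0.775) = 0.755, z(0.532) = 0.080, d' = 0.675
Condition B: z(0.675) = 0.454, z(0.369) = -0.335, d' = 0.789
Δd' = d'_Condition A − d'_Condition B = 0.675 − 0.789 = -0.114
Condition B has the higher sensitivity.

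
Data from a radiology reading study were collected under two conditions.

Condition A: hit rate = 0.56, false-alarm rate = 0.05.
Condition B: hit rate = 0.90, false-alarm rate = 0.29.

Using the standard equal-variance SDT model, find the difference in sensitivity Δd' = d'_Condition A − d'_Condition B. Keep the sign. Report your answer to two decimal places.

Δd' = -0.04

Condition A: z(0.56) = 0.151, z(0.05) = -1.645, d' = 1.796
Condition B: z(0.90) = 1.282, z(0.29) = -0.553, d' = 1.835
Δd' = d'_Condition A − d'_Condition B = 1.796 − 1.835 = -0.039
Condition B has the higher sensitivity.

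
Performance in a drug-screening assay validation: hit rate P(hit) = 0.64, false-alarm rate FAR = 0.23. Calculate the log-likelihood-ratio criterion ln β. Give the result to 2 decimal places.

ln β = 0.21

Φ⁻¹(H) = 0.358
Φ⁻¹(FA) = -0.739
ln β = −½·[z(H)² − z(FA)²] = −0.5 × (0.128 − 0.546) = 0.209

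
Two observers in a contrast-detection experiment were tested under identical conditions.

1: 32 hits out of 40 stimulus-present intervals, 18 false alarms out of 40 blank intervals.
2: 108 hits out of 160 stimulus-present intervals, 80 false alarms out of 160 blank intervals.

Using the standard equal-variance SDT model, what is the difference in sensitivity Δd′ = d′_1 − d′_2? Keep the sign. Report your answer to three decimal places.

1: z(0.8000) = 0.8416, z(0.4500) = -0.1257, d' = 0.9673
2: z(0.6750) = 0.4538, z(0.5000) = 0.0000, d' = 0.4538
Δd' = d'_1 − d'_2 = 0.9673 − 0.4538 = 0.5135
1 has the higher sensitivity.

Δd′ = 0.514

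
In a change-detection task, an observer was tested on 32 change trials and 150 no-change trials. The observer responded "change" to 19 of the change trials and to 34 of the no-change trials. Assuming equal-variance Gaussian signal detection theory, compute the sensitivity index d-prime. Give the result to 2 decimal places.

d-prime = 0.99

H = 19/32 = 0.5938
FA = 34/150 = 0.2267
z(H) = z(0.5938) = 0.2373
z(FA) = z(0.2267) = -0.7498
d' = z(H) − z(FA) = 0.2373 − (-0.7498) = 0.9871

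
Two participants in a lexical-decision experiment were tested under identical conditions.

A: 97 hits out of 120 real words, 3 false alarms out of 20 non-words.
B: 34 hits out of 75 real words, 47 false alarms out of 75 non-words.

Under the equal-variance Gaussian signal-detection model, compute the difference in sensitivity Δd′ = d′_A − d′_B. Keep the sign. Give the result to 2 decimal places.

Δd′ = 2.35

A: z(0.8083) = 0.872, z(0.1500) = -1.036, d' = 1.908
B: z(0.4533) = -0.117, z(0.6267) = 0.323, d' = -0.440
Δd' = d'_A − d'_B = 1.908 − (-0.440) = 2.348
A has the higher sensitivity.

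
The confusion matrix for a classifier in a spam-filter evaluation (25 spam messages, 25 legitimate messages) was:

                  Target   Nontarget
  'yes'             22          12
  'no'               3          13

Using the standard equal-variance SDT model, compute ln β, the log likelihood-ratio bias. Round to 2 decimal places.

ln β = -0.69

H = 22/25 = 0.8800
FA = 12/25 = 0.4800
z(0.8800) = 1.175, z(0.4800) = -0.050
ln β = −½·[z(H)² − z(FA)²] = −0.5 × (1.381 − 0.003) = -0.689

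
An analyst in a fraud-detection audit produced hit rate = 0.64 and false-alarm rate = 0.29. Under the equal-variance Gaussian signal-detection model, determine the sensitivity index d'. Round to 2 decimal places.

d' = 0.91

z(H) = 0.3585
z(FA) = -0.5534
d' = z(H) − z(FA) = 0.3585 − (-0.5534) = 0.9119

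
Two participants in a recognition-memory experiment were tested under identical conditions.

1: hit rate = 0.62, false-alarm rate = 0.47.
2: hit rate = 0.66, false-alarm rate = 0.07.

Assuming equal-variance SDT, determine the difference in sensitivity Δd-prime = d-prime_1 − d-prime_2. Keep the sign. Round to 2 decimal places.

1: z(0.62) = 0.305, z(0.47) = -0.075, d' = 0.380
2: z(0.66) = 0.412, z(0.07) = -1.476, d' = 1.888
Δd' = d'_1 − d'_2 = 0.380 − 1.888 = -1.508
2 has the higher sensitivity.

Δd-prime = -1.51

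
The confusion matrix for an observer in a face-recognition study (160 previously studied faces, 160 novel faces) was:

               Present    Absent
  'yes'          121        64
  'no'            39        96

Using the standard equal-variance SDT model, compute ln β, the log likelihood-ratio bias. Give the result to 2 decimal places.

ln β = -0.21

H = 121/160 = 0.7562
FA = 64/160 = 0.4000
z(0.7562) = 0.694, z(0.4000) = -0.253
ln β = −½·[z(H)² − z(FA)²] = −0.5 × (0.482 − 0.064) = -0.209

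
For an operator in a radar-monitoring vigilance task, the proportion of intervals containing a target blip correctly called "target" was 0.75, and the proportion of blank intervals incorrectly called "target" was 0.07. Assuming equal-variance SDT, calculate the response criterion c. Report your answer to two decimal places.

z(H) = 0.674
z(FA) = -1.476
c = −½·[z(H) + z(FA)] = −0.5 × (0.674 + (-1.476)) = 0.401
c > 0: the operator has a conservative response bias.

c = 0.40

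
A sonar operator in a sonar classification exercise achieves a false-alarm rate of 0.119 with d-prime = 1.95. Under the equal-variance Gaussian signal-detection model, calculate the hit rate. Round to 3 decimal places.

z(false-alarm rate) = z(0.119) = -1.1800
z(H) = z(FA) + d' = -1.1800 + 1.95 = 0.7700
hit rate = Φ(0.7700) = 0.7794

hit rate = 0.779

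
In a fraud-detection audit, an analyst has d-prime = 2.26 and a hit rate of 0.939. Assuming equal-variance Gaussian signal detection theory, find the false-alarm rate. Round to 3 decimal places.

false-alarm rate = 0.238

z(hit rate) = z(0.939) = 1.5464
z(FA) = z(H) − d' = 1.5464 − 2.26 = -0.7136
false-alarm rate = Φ(-0.7136) = 0.2377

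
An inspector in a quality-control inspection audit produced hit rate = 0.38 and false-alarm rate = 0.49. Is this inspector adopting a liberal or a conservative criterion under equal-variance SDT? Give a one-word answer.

conservative

z(H) = -0.305, z(FA) = -0.025
c = −½·(z(H) + z(FA)) = 0.165
c > 0 → conservative criterion (biased toward responding “no”).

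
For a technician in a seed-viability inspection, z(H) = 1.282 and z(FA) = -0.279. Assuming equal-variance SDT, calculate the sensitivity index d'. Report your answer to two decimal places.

d' = 1.56

d' = z(H) − z(FA) = 1.282 − (-0.279) = 1.561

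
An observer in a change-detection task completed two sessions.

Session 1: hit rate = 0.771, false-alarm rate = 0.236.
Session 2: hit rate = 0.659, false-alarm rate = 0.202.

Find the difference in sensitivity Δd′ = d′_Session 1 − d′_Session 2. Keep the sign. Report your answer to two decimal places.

Session 1: z(0.771) = 0.742, z(0.236) = -0.719, d' = 1.461
Session 2: z(0.659) = 0.410, z(0.202) = -0.834, d' = 1.244
Δd' = d'_Session 1 − d'_Session 2 = 1.461 − 1.244 = 0.217
Session 1 has the higher sensitivity.

Δd′ = 0.22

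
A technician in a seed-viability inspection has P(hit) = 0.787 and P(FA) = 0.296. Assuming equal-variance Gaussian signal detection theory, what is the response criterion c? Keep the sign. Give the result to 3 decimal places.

z(H) = z(0.787) = 0.7961
z(FA) = z(0.296) = -0.5359
c = −½·[z(H) + z(FA)] = −0.5 × (0.7961 + (-0.5359)) = -0.1301
c < 0: the technician has a liberal response bias.

c = -0.130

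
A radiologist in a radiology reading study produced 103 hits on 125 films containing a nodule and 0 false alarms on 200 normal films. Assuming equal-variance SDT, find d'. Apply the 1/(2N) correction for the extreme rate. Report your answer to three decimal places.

The false-alarm rate is 0/200 = 0, so apply the 1/(2N) correction: FA → 1/(2·200) = 0.00250.
z(H) = z(0.82400) = 0.9307
z(FA) = z(0.00250) = -2.8070
d' = 0.9307 − (-2.8070) = 3.7377

d' = 3.738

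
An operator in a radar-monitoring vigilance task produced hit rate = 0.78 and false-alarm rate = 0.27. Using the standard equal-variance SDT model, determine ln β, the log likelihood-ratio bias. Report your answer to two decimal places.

ln β = -0.11

z(H) = 0.772
z(FA) = -0.613
ln β = −½·[z(H)² − z(FA)²] = −0.5 × (0.596 − 0.376) = -0.110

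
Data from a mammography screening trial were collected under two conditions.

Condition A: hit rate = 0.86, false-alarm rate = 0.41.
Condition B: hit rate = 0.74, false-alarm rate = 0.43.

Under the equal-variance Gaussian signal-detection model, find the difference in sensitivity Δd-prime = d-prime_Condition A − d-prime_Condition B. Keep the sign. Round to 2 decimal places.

Condition A: z(0.86) = 1.080, z(0.41) = -0.228, d' = 1.308
Condition B: z(0.74) = 0.643, z(0.43) = -0.176, d' = 0.819
Δd' = d'_Condition A − d'_Condition B = 1.308 − 0.819 = 0.489
Condition A has the higher sensitivity.

Δd-prime = 0.49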